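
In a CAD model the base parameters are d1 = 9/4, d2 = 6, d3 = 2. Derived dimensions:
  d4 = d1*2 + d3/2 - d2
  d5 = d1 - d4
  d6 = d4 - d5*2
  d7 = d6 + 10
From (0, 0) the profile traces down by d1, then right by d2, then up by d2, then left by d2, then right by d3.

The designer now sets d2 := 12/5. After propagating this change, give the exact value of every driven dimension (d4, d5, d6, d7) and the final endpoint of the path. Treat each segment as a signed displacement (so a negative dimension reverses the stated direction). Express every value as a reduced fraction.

d4 = 31/10
d5 = -17/20
d6 = 24/5
d7 = 74/5
endpoint = (2, 3/20)

Apply edit: d2 := 12/5
  d4 = d1*2 + d3/2 - d2 = 31/10
  d5 = d1 - d4 = -17/20
  d6 = d4 - d5*2 = 24/5
  d7 = d6 + 10 = 74/5
Walk from origin (0, 0):
  seg 1: down by d1 = 9/4 → (0, -9/4)
  seg 2: right by d2 = 12/5 → (12/5, -9/4)
  seg 3: up by d2 = 12/5 → (12/5, 3/20)
  seg 4: left by d2 = 12/5 → (0, 3/20)
  seg 5: right by d3 = 2 → (2, 3/20)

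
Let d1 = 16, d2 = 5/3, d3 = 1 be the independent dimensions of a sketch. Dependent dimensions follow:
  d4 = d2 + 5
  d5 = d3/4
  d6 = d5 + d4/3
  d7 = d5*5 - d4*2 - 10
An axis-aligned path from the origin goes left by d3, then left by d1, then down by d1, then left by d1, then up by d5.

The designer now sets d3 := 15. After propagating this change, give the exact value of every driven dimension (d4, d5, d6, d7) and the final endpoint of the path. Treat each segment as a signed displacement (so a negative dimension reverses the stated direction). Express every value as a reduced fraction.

d4 = 20/3
d5 = 15/4
d6 = 215/36
d7 = -55/12
endpoint = (-47, -49/4)

Apply edit: d3 := 15
  d4 = d2 + 5 = 20/3
  d5 = d3/4 = 15/4
  d6 = d5 + d4/3 = 215/36
  d7 = d5*5 - d4*2 - 10 = -55/12
Walk from origin (0, 0):
  seg 1: left by d3 = 15 → (-15, 0)
  seg 2: left by d1 = 16 → (-31, 0)
  seg 3: down by d1 = 16 → (-31, -16)
  seg 4: left by d1 = 16 → (-47, -16)
  seg 5: up by d5 = 15/4 → (-47, -49/4)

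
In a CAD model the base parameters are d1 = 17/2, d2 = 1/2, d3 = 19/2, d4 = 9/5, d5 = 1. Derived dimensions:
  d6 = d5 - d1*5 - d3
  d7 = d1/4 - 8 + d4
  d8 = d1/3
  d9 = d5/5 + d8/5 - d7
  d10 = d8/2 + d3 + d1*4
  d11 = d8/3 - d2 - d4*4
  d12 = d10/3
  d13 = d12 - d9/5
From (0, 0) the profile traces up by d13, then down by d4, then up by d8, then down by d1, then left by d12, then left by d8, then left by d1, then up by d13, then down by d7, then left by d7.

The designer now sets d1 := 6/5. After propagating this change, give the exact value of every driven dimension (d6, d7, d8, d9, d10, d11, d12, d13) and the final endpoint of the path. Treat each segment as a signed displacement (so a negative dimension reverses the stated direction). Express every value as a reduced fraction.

Apply edit: d1 := 6/5
  d6 = d5 - d1*5 - d3 = -29/2
  d7 = d1/4 - 8 + d4 = -59/10
  d8 = d1/3 = 2/5
  d9 = d5/5 + d8/5 - d7 = 309/50
  d10 = d8/2 + d3 + d1*4 = 29/2
  d11 = d8/3 - d2 - d4*4 = -227/30
  d12 = d10/3 = 29/6
  d13 = d12 - d9/5 = 1349/375
Walk from origin (0, 0):
  seg 1: up by d13 = 1349/375 → (0, 1349/375)
  seg 2: down by d4 = 9/5 → (0, 674/375)
  seg 3: up by d8 = 2/5 → (0, 824/375)
  seg 4: down by d1 = 6/5 → (0, 374/375)
  seg 5: left by d12 = 29/6 → (-29/6, 374/375)
  seg 6: left by d8 = 2/5 → (-157/30, 374/375)
  seg 7: left by d1 = 6/5 → (-193/30, 374/375)
  seg 8: up by d13 = 1349/375 → (-193/30, 1723/375)
  seg 9: down by d7 = -59/10 → (-193/30, 7871/750)
  seg 10: left by d7 = -59/10 → (-8/15, 7871/750)

d6 = -29/2
d7 = -59/10
d8 = 2/5
d9 = 309/50
d10 = 29/2
d11 = -227/30
d12 = 29/6
d13 = 1349/375
endpoint = (-8/15, 7871/750)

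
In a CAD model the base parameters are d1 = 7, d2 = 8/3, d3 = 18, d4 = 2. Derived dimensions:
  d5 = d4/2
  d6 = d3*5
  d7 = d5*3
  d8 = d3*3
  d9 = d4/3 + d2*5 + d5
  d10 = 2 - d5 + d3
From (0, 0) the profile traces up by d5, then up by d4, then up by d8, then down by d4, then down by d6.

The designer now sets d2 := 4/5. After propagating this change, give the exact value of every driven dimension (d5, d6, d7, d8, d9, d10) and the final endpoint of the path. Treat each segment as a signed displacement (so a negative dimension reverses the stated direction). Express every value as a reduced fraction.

Apply edit: d2 := 4/5
  d5 = d4/2 = 1
  d6 = d3*5 = 90
  d7 = d5*3 = 3
  d8 = d3*3 = 54
  d9 = d4/3 + d2*5 + d5 = 17/3
  d10 = 2 - d5 + d3 = 19
Walk from origin (0, 0):
  seg 1: up by d5 = 1 → (0, 1)
  seg 2: up by d4 = 2 → (0, 3)
  seg 3: up by d8 = 54 → (0, 57)
  seg 4: down by d4 = 2 → (0, 55)
  seg 5: down by d6 = 90 → (0, -35)

d5 = 1
d6 = 90
d7 = 3
d8 = 54
d9 = 17/3
d10 = 19
endpoint = (0, -35)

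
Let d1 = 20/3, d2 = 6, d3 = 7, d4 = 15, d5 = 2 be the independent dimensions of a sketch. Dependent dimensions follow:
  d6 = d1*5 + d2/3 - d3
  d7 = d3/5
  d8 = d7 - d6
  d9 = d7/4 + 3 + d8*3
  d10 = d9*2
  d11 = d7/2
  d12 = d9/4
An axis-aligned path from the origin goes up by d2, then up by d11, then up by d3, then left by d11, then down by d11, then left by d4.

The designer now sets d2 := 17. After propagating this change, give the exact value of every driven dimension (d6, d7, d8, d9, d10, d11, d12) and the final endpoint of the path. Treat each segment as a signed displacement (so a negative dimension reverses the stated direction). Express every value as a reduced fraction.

d6 = 32
d7 = 7/5
d8 = -153/5
d9 = -1769/20
d10 = -1769/10
d11 = 7/10
d12 = -1769/80
endpoint = (-157/10, 24)

Apply edit: d2 := 17
  d6 = d1*5 + d2/3 - d3 = 32
  d7 = d3/5 = 7/5
  d8 = d7 - d6 = -153/5
  d9 = d7/4 + 3 + d8*3 = -1769/20
  d10 = d9*2 = -1769/10
  d11 = d7/2 = 7/10
  d12 = d9/4 = -1769/80
Walk from origin (0, 0):
  seg 1: up by d2 = 17 → (0, 17)
  seg 2: up by d11 = 7/10 → (0, 177/10)
  seg 3: up by d3 = 7 → (0, 247/10)
  seg 4: left by d11 = 7/10 → (-7/10, 247/10)
  seg 5: down by d11 = 7/10 → (-7/10, 24)
  seg 6: left by d4 = 15 → (-157/10, 24)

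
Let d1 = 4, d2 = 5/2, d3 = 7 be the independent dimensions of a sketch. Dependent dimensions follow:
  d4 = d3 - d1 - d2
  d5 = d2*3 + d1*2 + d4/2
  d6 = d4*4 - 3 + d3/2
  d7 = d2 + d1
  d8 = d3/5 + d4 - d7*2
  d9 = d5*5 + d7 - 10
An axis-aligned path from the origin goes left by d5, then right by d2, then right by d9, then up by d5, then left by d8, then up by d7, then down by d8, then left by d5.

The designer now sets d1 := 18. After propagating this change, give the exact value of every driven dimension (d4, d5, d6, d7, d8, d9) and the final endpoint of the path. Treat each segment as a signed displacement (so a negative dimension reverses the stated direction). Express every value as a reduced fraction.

d4 = -27/2
d5 = 147/4
d6 = -107/2
d7 = 41/2
d8 = -531/10
d9 = 777/4
endpoint = (3527/20, 2207/20)

Apply edit: d1 := 18
  d4 = d3 - d1 - d2 = -27/2
  d5 = d2*3 + d1*2 + d4/2 = 147/4
  d6 = d4*4 - 3 + d3/2 = -107/2
  d7 = d2 + d1 = 41/2
  d8 = d3/5 + d4 - d7*2 = -531/10
  d9 = d5*5 + d7 - 10 = 777/4
Walk from origin (0, 0):
  seg 1: left by d5 = 147/4 → (-147/4, 0)
  seg 2: right by d2 = 5/2 → (-137/4, 0)
  seg 3: right by d9 = 777/4 → (160, 0)
  seg 4: up by d5 = 147/4 → (160, 147/4)
  seg 5: left by d8 = -531/10 → (2131/10, 147/4)
  seg 6: up by d7 = 41/2 → (2131/10, 229/4)
  seg 7: down by d8 = -531/10 → (2131/10, 2207/20)
  seg 8: left by d5 = 147/4 → (3527/20, 2207/20)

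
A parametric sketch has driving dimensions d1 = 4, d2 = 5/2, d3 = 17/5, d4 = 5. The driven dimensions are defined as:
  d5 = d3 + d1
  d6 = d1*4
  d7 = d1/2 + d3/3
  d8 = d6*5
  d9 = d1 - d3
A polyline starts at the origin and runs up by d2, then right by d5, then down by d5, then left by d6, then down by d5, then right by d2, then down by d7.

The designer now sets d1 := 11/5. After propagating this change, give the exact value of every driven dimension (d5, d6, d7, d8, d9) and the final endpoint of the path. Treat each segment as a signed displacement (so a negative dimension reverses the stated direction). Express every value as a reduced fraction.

Apply edit: d1 := 11/5
  d5 = d3 + d1 = 28/5
  d6 = d1*4 = 44/5
  d7 = d1/2 + d3/3 = 67/30
  d8 = d6*5 = 44
  d9 = d1 - d3 = -6/5
Walk from origin (0, 0):
  seg 1: up by d2 = 5/2 → (0, 5/2)
  seg 2: right by d5 = 28/5 → (28/5, 5/2)
  seg 3: down by d5 = 28/5 → (28/5, -31/10)
  seg 4: left by d6 = 44/5 → (-16/5, -31/10)
  seg 5: down by d5 = 28/5 → (-16/5, -87/10)
  seg 6: right by d2 = 5/2 → (-7/10, -87/10)
  seg 7: down by d7 = 67/30 → (-7/10, -164/15)

d5 = 28/5
d6 = 44/5
d7 = 67/30
d8 = 44
d9 = -6/5
endpoint = (-7/10, -164/15)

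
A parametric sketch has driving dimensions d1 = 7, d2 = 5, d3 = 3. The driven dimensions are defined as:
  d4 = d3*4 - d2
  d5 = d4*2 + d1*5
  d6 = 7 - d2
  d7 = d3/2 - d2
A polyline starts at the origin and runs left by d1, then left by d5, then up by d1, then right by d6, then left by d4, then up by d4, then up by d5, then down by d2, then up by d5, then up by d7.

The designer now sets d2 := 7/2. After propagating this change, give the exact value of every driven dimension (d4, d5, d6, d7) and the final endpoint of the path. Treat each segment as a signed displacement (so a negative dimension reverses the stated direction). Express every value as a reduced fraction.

Apply edit: d2 := 7/2
  d4 = d3*4 - d2 = 17/2
  d5 = d4*2 + d1*5 = 52
  d6 = 7 - d2 = 7/2
  d7 = d3/2 - d2 = -2
Walk from origin (0, 0):
  seg 1: left by d1 = 7 → (-7, 0)
  seg 2: left by d5 = 52 → (-59, 0)
  seg 3: up by d1 = 7 → (-59, 7)
  seg 4: right by d6 = 7/2 → (-111/2, 7)
  seg 5: left by d4 = 17/2 → (-64, 7)
  seg 6: up by d4 = 17/2 → (-64, 31/2)
  seg 7: up by d5 = 52 → (-64, 135/2)
  seg 8: down by d2 = 7/2 → (-64, 64)
  seg 9: up by d5 = 52 → (-64, 116)
  seg 10: up by d7 = -2 → (-64, 114)

d4 = 17/2
d5 = 52
d6 = 7/2
d7 = -2
endpoint = (-64, 114)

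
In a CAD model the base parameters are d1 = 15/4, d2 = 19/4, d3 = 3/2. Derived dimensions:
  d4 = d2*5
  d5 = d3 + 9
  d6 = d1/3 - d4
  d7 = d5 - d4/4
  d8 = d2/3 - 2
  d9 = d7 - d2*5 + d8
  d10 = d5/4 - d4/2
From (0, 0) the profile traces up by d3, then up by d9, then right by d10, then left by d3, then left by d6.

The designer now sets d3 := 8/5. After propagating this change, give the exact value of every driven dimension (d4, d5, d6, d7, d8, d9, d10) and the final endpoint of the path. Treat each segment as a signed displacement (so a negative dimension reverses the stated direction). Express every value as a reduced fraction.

Apply edit: d3 := 8/5
  d4 = d2*5 = 95/4
  d5 = d3 + 9 = 53/5
  d6 = d1/3 - d4 = -45/2
  d7 = d5 - d4/4 = 373/80
  d8 = d2/3 - 2 = -5/12
  d9 = d7 - d2*5 + d8 = -4681/240
  d10 = d5/4 - d4/2 = -369/40
Walk from origin (0, 0):
  seg 1: up by d3 = 8/5 → (0, 8/5)
  seg 2: up by d9 = -4681/240 → (0, -4297/240)
  seg 3: right by d10 = -369/40 → (-369/40, -4297/240)
  seg 4: left by d3 = 8/5 → (-433/40, -4297/240)
  seg 5: left by d6 = -45/2 → (467/40, -4297/240)

d4 = 95/4
d5 = 53/5
d6 = -45/2
d7 = 373/80
d8 = -5/12
d9 = -4681/240
d10 = -369/40
endpoint = (467/40, -4297/240)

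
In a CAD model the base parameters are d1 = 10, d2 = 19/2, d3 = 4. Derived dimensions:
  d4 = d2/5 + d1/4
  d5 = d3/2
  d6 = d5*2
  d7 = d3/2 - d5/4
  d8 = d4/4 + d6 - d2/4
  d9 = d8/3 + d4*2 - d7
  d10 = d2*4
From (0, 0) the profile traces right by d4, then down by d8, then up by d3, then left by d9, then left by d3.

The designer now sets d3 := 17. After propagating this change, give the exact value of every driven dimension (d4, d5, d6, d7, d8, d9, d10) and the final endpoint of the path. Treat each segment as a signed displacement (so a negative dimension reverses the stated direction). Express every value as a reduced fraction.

Apply edit: d3 := 17
  d4 = d2/5 + d1/4 = 22/5
  d5 = d3/2 = 17/2
  d6 = d5*2 = 17
  d7 = d3/2 - d5/4 = 51/8
  d8 = d4/4 + d6 - d2/4 = 629/40
  d9 = d8/3 + d4*2 - d7 = 23/3
  d10 = d2*4 = 38
Walk from origin (0, 0):
  seg 1: right by d4 = 22/5 → (22/5, 0)
  seg 2: down by d8 = 629/40 → (22/5, -629/40)
  seg 3: up by d3 = 17 → (22/5, 51/40)
  seg 4: left by d9 = 23/3 → (-49/15, 51/40)
  seg 5: left by d3 = 17 → (-304/15, 51/40)

d4 = 22/5
d5 = 17/2
d6 = 17
d7 = 51/8
d8 = 629/40
d9 = 23/3
d10 = 38
endpoint = (-304/15, 51/40)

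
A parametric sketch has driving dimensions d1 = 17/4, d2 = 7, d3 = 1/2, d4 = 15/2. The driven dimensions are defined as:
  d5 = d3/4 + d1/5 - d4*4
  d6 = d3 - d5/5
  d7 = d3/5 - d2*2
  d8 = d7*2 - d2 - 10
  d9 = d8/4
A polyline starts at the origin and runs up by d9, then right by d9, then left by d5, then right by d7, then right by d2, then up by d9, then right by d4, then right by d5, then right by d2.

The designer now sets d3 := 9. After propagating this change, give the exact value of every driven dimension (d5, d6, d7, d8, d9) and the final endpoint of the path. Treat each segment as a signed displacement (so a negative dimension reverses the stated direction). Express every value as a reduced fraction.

Apply edit: d3 := 9
  d5 = d3/4 + d1/5 - d4*4 = -269/10
  d6 = d3 - d5/5 = 719/50
  d7 = d3/5 - d2*2 = -61/5
  d8 = d7*2 - d2 - 10 = -207/5
  d9 = d8/4 = -207/20
Walk from origin (0, 0):
  seg 1: up by d9 = -207/20 → (0, -207/20)
  seg 2: right by d9 = -207/20 → (-207/20, -207/20)
  seg 3: left by d5 = -269/10 → (331/20, -207/20)
  seg 4: right by d7 = -61/5 → (87/20, -207/20)
  seg 5: right by d2 = 7 → (227/20, -207/20)
  seg 6: up by d9 = -207/20 → (227/20, -207/10)
  seg 7: right by d4 = 15/2 → (377/20, -207/10)
  seg 8: right by d5 = -269/10 → (-161/20, -207/10)
  seg 9: right by d2 = 7 → (-21/20, -207/10)

d5 = -269/10
d6 = 719/50
d7 = -61/5
d8 = -207/5
d9 = -207/20
endpoint = (-21/20, -207/10)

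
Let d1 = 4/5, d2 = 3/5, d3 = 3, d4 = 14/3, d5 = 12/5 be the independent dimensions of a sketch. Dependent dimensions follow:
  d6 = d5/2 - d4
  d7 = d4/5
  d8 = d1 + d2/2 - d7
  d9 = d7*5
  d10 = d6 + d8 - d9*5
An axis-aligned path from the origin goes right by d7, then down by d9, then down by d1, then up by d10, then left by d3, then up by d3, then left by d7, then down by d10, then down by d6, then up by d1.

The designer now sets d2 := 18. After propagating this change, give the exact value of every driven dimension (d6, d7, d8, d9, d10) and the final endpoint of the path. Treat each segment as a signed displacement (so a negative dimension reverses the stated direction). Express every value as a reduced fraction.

d6 = -52/15
d7 = 14/15
d8 = 133/15
d9 = 14/3
d10 = -269/15
endpoint = (-3, 9/5)

Apply edit: d2 := 18
  d6 = d5/2 - d4 = -52/15
  d7 = d4/5 = 14/15
  d8 = d1 + d2/2 - d7 = 133/15
  d9 = d7*5 = 14/3
  d10 = d6 + d8 - d9*5 = -269/15
Walk from origin (0, 0):
  seg 1: right by d7 = 14/15 → (14/15, 0)
  seg 2: down by d9 = 14/3 → (14/15, -14/3)
  seg 3: down by d1 = 4/5 → (14/15, -82/15)
  seg 4: up by d10 = -269/15 → (14/15, -117/5)
  seg 5: left by d3 = 3 → (-31/15, -117/5)
  seg 6: up by d3 = 3 → (-31/15, -102/5)
  seg 7: left by d7 = 14/15 → (-3, -102/5)
  seg 8: down by d10 = -269/15 → (-3, -37/15)
  seg 9: down by d6 = -52/15 → (-3, 1)
  seg 10: up by d1 = 4/5 → (-3, 9/5)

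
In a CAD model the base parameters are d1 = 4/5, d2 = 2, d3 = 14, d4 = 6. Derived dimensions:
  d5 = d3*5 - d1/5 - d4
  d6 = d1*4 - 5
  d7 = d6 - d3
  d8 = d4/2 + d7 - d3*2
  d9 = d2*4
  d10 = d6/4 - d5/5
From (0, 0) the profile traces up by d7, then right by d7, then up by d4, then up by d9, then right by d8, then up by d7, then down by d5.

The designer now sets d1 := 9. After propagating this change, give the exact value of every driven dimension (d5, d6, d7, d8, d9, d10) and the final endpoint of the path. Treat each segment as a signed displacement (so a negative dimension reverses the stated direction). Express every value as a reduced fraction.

Apply edit: d1 := 9
  d5 = d3*5 - d1/5 - d4 = 311/5
  d6 = d1*4 - 5 = 31
  d7 = d6 - d3 = 17
  d8 = d4/2 + d7 - d3*2 = -8
  d9 = d2*4 = 8
  d10 = d6/4 - d5/5 = -469/100
Walk from origin (0, 0):
  seg 1: up by d7 = 17 → (0, 17)
  seg 2: right by d7 = 17 → (17, 17)
  seg 3: up by d4 = 6 → (17, 23)
  seg 4: up by d9 = 8 → (17, 31)
  seg 5: right by d8 = -8 → (9, 31)
  seg 6: up by d7 = 17 → (9, 48)
  seg 7: down by d5 = 311/5 → (9, -71/5)

d5 = 311/5
d6 = 31
d7 = 17
d8 = -8
d9 = 8
d10 = -469/100
endpoint = (9, -71/5)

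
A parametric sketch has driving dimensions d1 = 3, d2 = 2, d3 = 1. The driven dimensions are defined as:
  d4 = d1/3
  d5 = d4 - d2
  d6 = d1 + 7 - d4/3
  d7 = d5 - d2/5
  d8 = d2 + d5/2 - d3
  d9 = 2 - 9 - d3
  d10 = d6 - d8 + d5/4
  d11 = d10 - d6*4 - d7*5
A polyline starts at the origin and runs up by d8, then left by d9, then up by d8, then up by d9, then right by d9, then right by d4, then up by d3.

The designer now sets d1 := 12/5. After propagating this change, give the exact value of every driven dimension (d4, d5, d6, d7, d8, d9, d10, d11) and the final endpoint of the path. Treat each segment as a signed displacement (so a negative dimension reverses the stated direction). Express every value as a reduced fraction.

Apply edit: d1 := 12/5
  d4 = d1/3 = 4/5
  d5 = d4 - d2 = -6/5
  d6 = d1 + 7 - d4/3 = 137/15
  d7 = d5 - d2/5 = -8/5
  d8 = d2 + d5/2 - d3 = 2/5
  d9 = 2 - 9 - d3 = -8
  d10 = d6 - d8 + d5/4 = 253/30
  d11 = d10 - d6*4 - d7*5 = -201/10
Walk from origin (0, 0):
  seg 1: up by d8 = 2/5 → (0, 2/5)
  seg 2: left by d9 = -8 → (8, 2/5)
  seg 3: up by d8 = 2/5 → (8, 4/5)
  seg 4: up by d9 = -8 → (8, -36/5)
  seg 5: right by d9 = -8 → (0, -36/5)
  seg 6: right by d4 = 4/5 → (4/5, -36/5)
  seg 7: up by d3 = 1 → (4/5, -31/5)

d4 = 4/5
d5 = -6/5
d6 = 137/15
d7 = -8/5
d8 = 2/5
d9 = -8
d10 = 253/30
d11 = -201/10
endpoint = (4/5, -31/5)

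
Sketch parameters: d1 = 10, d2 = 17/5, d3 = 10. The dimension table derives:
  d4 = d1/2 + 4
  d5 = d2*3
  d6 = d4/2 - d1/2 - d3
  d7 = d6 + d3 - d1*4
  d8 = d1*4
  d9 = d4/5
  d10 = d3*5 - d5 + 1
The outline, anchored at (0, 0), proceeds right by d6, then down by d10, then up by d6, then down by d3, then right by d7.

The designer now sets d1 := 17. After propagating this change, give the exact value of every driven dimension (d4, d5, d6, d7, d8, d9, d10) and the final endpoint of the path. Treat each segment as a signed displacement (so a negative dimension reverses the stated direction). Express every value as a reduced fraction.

d4 = 25/2
d5 = 51/5
d6 = -49/4
d7 = -281/4
d8 = 68
d9 = 5/2
d10 = 204/5
endpoint = (-165/2, -1261/20)

Apply edit: d1 := 17
  d4 = d1/2 + 4 = 25/2
  d5 = d2*3 = 51/5
  d6 = d4/2 - d1/2 - d3 = -49/4
  d7 = d6 + d3 - d1*4 = -281/4
  d8 = d1*4 = 68
  d9 = d4/5 = 5/2
  d10 = d3*5 - d5 + 1 = 204/5
Walk from origin (0, 0):
  seg 1: right by d6 = -49/4 → (-49/4, 0)
  seg 2: down by d10 = 204/5 → (-49/4, -204/5)
  seg 3: up by d6 = -49/4 → (-49/4, -1061/20)
  seg 4: down by d3 = 10 → (-49/4, -1261/20)
  seg 5: right by d7 = -281/4 → (-165/2, -1261/20)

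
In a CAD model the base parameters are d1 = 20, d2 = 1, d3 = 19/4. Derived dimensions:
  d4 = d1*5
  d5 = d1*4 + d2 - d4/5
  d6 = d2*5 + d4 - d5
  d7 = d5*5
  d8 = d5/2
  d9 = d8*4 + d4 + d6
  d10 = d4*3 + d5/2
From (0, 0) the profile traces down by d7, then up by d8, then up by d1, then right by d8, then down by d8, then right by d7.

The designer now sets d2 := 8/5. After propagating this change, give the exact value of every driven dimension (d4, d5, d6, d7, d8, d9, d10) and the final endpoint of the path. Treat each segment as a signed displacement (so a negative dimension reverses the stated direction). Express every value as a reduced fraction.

d4 = 100
d5 = 308/5
d6 = 232/5
d7 = 308
d8 = 154/5
d9 = 1348/5
d10 = 1654/5
endpoint = (1694/5, -288)

Apply edit: d2 := 8/5
  d4 = d1*5 = 100
  d5 = d1*4 + d2 - d4/5 = 308/5
  d6 = d2*5 + d4 - d5 = 232/5
  d7 = d5*5 = 308
  d8 = d5/2 = 154/5
  d9 = d8*4 + d4 + d6 = 1348/5
  d10 = d4*3 + d5/2 = 1654/5
Walk from origin (0, 0):
  seg 1: down by d7 = 308 → (0, -308)
  seg 2: up by d8 = 154/5 → (0, -1386/5)
  seg 3: up by d1 = 20 → (0, -1286/5)
  seg 4: right by d8 = 154/5 → (154/5, -1286/5)
  seg 5: down by d8 = 154/5 → (154/5, -288)
  seg 6: right by d7 = 308 → (1694/5, -288)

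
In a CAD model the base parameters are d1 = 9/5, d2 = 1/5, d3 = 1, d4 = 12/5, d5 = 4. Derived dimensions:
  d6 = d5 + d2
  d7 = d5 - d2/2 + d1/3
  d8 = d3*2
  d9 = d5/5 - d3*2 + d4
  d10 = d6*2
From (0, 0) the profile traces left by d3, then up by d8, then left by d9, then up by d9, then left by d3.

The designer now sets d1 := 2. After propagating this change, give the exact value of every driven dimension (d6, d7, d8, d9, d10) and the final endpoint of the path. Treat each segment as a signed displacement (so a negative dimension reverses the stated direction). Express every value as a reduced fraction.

d6 = 21/5
d7 = 137/30
d8 = 2
d9 = 6/5
d10 = 42/5
endpoint = (-16/5, 16/5)

Apply edit: d1 := 2
  d6 = d5 + d2 = 21/5
  d7 = d5 - d2/2 + d1/3 = 137/30
  d8 = d3*2 = 2
  d9 = d5/5 - d3*2 + d4 = 6/5
  d10 = d6*2 = 42/5
Walk from origin (0, 0):
  seg 1: left by d3 = 1 → (-1, 0)
  seg 2: up by d8 = 2 → (-1, 2)
  seg 3: left by d9 = 6/5 → (-11/5, 2)
  seg 4: up by d9 = 6/5 → (-11/5, 16/5)
  seg 5: left by d3 = 1 → (-16/5, 16/5)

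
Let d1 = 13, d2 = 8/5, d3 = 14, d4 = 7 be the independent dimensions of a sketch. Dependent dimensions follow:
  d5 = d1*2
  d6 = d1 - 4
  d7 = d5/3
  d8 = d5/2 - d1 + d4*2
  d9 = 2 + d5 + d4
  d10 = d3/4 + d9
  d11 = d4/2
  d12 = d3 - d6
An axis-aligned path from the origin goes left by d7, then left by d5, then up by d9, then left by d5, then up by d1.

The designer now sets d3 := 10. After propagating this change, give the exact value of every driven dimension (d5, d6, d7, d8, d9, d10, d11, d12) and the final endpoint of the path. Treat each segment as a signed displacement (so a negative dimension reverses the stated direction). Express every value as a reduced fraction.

Apply edit: d3 := 10
  d5 = d1*2 = 26
  d6 = d1 - 4 = 9
  d7 = d5/3 = 26/3
  d8 = d5/2 - d1 + d4*2 = 14
  d9 = 2 + d5 + d4 = 35
  d10 = d3/4 + d9 = 75/2
  d11 = d4/2 = 7/2
  d12 = d3 - d6 = 1
Walk from origin (0, 0):
  seg 1: left by d7 = 26/3 → (-26/3, 0)
  seg 2: left by d5 = 26 → (-104/3, 0)
  seg 3: up by d9 = 35 → (-104/3, 35)
  seg 4: left by d5 = 26 → (-182/3, 35)
  seg 5: up by d1 = 13 → (-182/3, 48)

d5 = 26
d6 = 9
d7 = 26/3
d8 = 14
d9 = 35
d10 = 75/2
d11 = 7/2
d12 = 1
endpoint = (-182/3, 48)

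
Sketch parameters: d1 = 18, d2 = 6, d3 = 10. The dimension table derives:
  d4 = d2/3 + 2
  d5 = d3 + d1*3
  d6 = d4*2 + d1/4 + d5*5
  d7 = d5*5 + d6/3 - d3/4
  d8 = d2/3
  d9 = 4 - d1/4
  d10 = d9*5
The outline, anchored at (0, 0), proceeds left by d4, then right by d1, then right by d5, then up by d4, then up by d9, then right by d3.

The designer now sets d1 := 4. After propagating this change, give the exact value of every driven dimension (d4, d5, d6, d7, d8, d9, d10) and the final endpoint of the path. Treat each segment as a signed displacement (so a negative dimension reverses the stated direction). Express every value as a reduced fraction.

d4 = 4
d5 = 22
d6 = 119
d7 = 883/6
d8 = 2
d9 = 3
d10 = 15
endpoint = (32, 7)

Apply edit: d1 := 4
  d4 = d2/3 + 2 = 4
  d5 = d3 + d1*3 = 22
  d6 = d4*2 + d1/4 + d5*5 = 119
  d7 = d5*5 + d6/3 - d3/4 = 883/6
  d8 = d2/3 = 2
  d9 = 4 - d1/4 = 3
  d10 = d9*5 = 15
Walk from origin (0, 0):
  seg 1: left by d4 = 4 → (-4, 0)
  seg 2: right by d1 = 4 → (0, 0)
  seg 3: right by d5 = 22 → (22, 0)
  seg 4: up by d4 = 4 → (22, 4)
  seg 5: up by d9 = 3 → (22, 7)
  seg 6: right by d3 = 10 → (32, 7)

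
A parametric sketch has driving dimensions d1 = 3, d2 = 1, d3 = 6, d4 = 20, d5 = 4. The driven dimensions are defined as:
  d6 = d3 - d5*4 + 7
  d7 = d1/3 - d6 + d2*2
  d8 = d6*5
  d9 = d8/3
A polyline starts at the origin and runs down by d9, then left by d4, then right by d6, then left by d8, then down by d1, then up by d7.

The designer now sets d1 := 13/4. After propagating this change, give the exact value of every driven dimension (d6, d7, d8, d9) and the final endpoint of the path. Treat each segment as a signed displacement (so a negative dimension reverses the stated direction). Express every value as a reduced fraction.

Apply edit: d1 := 13/4
  d6 = d3 - d5*4 + 7 = -3
  d7 = d1/3 - d6 + d2*2 = 73/12
  d8 = d6*5 = -15
  d9 = d8/3 = -5
Walk from origin (0, 0):
  seg 1: down by d9 = -5 → (0, 5)
  seg 2: left by d4 = 20 → (-20, 5)
  seg 3: right by d6 = -3 → (-23, 5)
  seg 4: left by d8 = -15 → (-8, 5)
  seg 5: down by d1 = 13/4 → (-8, 7/4)
  seg 6: up by d7 = 73/12 → (-8, 47/6)

d6 = -3
d7 = 73/12
d8 = -15
d9 = -5
endpoint = (-8, 47/6)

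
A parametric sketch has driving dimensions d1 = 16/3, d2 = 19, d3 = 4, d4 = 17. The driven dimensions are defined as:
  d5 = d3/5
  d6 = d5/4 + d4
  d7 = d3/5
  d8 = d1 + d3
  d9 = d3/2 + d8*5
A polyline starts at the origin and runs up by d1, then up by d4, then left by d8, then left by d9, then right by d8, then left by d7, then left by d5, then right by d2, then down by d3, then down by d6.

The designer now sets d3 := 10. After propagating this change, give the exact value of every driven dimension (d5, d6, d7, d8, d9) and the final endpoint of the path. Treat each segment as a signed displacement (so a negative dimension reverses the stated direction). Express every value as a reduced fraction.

Apply edit: d3 := 10
  d5 = d3/5 = 2
  d6 = d5/4 + d4 = 35/2
  d7 = d3/5 = 2
  d8 = d1 + d3 = 46/3
  d9 = d3/2 + d8*5 = 245/3
Walk from origin (0, 0):
  seg 1: up by d1 = 16/3 → (0, 16/3)
  seg 2: up by d4 = 17 → (0, 67/3)
  seg 3: left by d8 = 46/3 → (-46/3, 67/3)
  seg 4: left by d9 = 245/3 → (-97, 67/3)
  seg 5: right by d8 = 46/3 → (-245/3, 67/3)
  seg 6: left by d7 = 2 → (-251/3, 67/3)
  seg 7: left by d5 = 2 → (-257/3, 67/3)
  seg 8: right by d2 = 19 → (-200/3, 67/3)
  seg 9: down by d3 = 10 → (-200/3, 37/3)
  seg 10: down by d6 = 35/2 → (-200/3, -31/6)

d5 = 2
d6 = 35/2
d7 = 2
d8 = 46/3
d9 = 245/3
endpoint = (-200/3, -31/6)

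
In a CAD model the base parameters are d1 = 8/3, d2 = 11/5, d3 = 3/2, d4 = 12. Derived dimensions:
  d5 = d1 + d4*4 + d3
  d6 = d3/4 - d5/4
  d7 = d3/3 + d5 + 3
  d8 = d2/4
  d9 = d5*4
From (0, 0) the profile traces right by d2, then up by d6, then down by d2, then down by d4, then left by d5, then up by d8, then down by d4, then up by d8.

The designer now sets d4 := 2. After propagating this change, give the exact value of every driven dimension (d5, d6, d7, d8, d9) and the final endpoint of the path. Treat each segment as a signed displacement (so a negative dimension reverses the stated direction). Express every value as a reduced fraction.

d5 = 73/6
d6 = -8/3
d7 = 47/3
d8 = 11/20
d9 = 146/3
endpoint = (-299/30, -233/30)

Apply edit: d4 := 2
  d5 = d1 + d4*4 + d3 = 73/6
  d6 = d3/4 - d5/4 = -8/3
  d7 = d3/3 + d5 + 3 = 47/3
  d8 = d2/4 = 11/20
  d9 = d5*4 = 146/3
Walk from origin (0, 0):
  seg 1: right by d2 = 11/5 → (11/5, 0)
  seg 2: up by d6 = -8/3 → (11/5, -8/3)
  seg 3: down by d2 = 11/5 → (11/5, -73/15)
  seg 4: down by d4 = 2 → (11/5, -103/15)
  seg 5: left by d5 = 73/6 → (-299/30, -103/15)
  seg 6: up by d8 = 11/20 → (-299/30, -379/60)
  seg 7: down by d4 = 2 → (-299/30, -499/60)
  seg 8: up by d8 = 11/20 → (-299/30, -233/30)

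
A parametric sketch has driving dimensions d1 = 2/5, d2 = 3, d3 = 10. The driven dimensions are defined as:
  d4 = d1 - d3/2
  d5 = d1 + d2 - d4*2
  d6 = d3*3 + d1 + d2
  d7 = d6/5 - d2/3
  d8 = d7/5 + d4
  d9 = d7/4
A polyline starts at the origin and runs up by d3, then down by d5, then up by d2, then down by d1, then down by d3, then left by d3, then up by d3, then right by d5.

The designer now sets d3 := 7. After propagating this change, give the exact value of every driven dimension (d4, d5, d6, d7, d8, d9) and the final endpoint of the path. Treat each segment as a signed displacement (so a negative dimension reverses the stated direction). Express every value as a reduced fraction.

d4 = -31/10
d5 = 48/5
d6 = 122/5
d7 = 97/25
d8 = -581/250
d9 = 97/100
endpoint = (13/5, 0)

Apply edit: d3 := 7
  d4 = d1 - d3/2 = -31/10
  d5 = d1 + d2 - d4*2 = 48/5
  d6 = d3*3 + d1 + d2 = 122/5
  d7 = d6/5 - d2/3 = 97/25
  d8 = d7/5 + d4 = -581/250
  d9 = d7/4 = 97/100
Walk from origin (0, 0):
  seg 1: up by d3 = 7 → (0, 7)
  seg 2: down by d5 = 48/5 → (0, -13/5)
  seg 3: up by d2 = 3 → (0, 2/5)
  seg 4: down by d1 = 2/5 → (0, 0)
  seg 5: down by d3 = 7 → (0, -7)
  seg 6: left by d3 = 7 → (-7, -7)
  seg 7: up by d3 = 7 → (-7, 0)
  seg 8: right by d5 = 48/5 → (13/5, 0)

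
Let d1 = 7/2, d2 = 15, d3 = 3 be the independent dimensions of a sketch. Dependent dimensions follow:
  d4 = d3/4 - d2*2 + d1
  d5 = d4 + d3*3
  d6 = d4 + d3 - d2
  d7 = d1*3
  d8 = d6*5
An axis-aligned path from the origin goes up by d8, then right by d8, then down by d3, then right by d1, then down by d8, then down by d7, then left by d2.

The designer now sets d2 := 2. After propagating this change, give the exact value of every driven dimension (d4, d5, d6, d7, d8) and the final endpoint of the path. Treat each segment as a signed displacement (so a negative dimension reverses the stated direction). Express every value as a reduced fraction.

d4 = 1/4
d5 = 37/4
d6 = 5/4
d7 = 21/2
d8 = 25/4
endpoint = (31/4, -27/2)

Apply edit: d2 := 2
  d4 = d3/4 - d2*2 + d1 = 1/4
  d5 = d4 + d3*3 = 37/4
  d6 = d4 + d3 - d2 = 5/4
  d7 = d1*3 = 21/2
  d8 = d6*5 = 25/4
Walk from origin (0, 0):
  seg 1: up by d8 = 25/4 → (0, 25/4)
  seg 2: right by d8 = 25/4 → (25/4, 25/4)
  seg 3: down by d3 = 3 → (25/4, 13/4)
  seg 4: right by d1 = 7/2 → (39/4, 13/4)
  seg 5: down by d8 = 25/4 → (39/4, -3)
  seg 6: down by d7 = 21/2 → (39/4, -27/2)
  seg 7: left by d2 = 2 → (31/4, -27/2)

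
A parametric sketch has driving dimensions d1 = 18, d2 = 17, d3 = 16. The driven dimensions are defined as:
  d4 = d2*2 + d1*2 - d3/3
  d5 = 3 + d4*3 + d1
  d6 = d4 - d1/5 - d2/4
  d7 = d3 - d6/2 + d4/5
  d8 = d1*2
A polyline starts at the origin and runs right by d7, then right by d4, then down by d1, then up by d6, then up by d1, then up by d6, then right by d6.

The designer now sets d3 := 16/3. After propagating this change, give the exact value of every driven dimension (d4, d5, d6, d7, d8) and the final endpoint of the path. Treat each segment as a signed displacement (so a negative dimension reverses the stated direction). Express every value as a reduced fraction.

Apply edit: d3 := 16/3
  d4 = d2*2 + d1*2 - d3/3 = 614/9
  d5 = 3 + d4*3 + d1 = 677/3
  d6 = d4 - d1/5 - d2/4 = 10867/180
  d7 = d3 - d6/2 + d4/5 = -269/24
  d8 = d1*2 = 36
Walk from origin (0, 0):
  seg 1: right by d7 = -269/24 → (-269/24, 0)
  seg 2: right by d4 = 614/9 → (4105/72, 0)
  seg 3: down by d1 = 18 → (4105/72, -18)
  seg 4: up by d6 = 10867/180 → (4105/72, 7627/180)
  seg 5: up by d1 = 18 → (4105/72, 10867/180)
  seg 6: up by d6 = 10867/180 → (4105/72, 10867/90)
  seg 7: right by d6 = 10867/180 → (42259/360, 10867/90)

d4 = 614/9
d5 = 677/3
d6 = 10867/180
d7 = -269/24
d8 = 36
endpoint = (42259/360, 10867/90)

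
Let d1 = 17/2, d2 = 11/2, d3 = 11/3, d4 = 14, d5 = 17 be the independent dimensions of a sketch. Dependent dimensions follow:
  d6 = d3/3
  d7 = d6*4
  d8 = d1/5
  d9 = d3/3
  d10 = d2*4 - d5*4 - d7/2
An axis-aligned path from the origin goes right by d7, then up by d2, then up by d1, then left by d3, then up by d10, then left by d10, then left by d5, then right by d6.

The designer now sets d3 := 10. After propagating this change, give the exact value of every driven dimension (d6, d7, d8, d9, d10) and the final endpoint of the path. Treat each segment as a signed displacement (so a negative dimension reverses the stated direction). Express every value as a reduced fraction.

d6 = 10/3
d7 = 40/3
d8 = 17/10
d9 = 10/3
d10 = -158/3
endpoint = (127/3, -116/3)

Apply edit: d3 := 10
  d6 = d3/3 = 10/3
  d7 = d6*4 = 40/3
  d8 = d1/5 = 17/10
  d9 = d3/3 = 10/3
  d10 = d2*4 - d5*4 - d7/2 = -158/3
Walk from origin (0, 0):
  seg 1: right by d7 = 40/3 → (40/3, 0)
  seg 2: up by d2 = 11/2 → (40/3, 11/2)
  seg 3: up by d1 = 17/2 → (40/3, 14)
  seg 4: left by d3 = 10 → (10/3, 14)
  seg 5: up by d10 = -158/3 → (10/3, -116/3)
  seg 6: left by d10 = -158/3 → (56, -116/3)
  seg 7: left by d5 = 17 → (39, -116/3)
  seg 8: right by d6 = 10/3 → (127/3, -116/3)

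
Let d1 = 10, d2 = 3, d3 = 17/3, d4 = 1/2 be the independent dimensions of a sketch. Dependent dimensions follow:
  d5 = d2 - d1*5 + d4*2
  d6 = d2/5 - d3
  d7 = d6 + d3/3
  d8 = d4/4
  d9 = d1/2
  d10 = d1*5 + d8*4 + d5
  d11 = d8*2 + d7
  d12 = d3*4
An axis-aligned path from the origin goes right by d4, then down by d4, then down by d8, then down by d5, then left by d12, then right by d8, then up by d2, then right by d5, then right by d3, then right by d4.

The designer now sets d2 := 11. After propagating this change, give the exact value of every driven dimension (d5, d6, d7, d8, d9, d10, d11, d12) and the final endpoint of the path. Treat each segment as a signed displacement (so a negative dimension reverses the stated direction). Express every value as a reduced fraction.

d5 = -38
d6 = -52/15
d7 = -71/45
d8 = 1/8
d9 = 5
d10 = 25/2
d11 = -239/180
d12 = 68/3
endpoint = (-431/8, 387/8)

Apply edit: d2 := 11
  d5 = d2 - d1*5 + d4*2 = -38
  d6 = d2/5 - d3 = -52/15
  d7 = d6 + d3/3 = -71/45
  d8 = d4/4 = 1/8
  d9 = d1/2 = 5
  d10 = d1*5 + d8*4 + d5 = 25/2
  d11 = d8*2 + d7 = -239/180
  d12 = d3*4 = 68/3
Walk from origin (0, 0):
  seg 1: right by d4 = 1/2 → (1/2, 0)
  seg 2: down by d4 = 1/2 → (1/2, -1/2)
  seg 3: down by d8 = 1/8 → (1/2, -5/8)
  seg 4: down by d5 = -38 → (1/2, 299/8)
  seg 5: left by d12 = 68/3 → (-133/6, 299/8)
  seg 6: right by d8 = 1/8 → (-529/24, 299/8)
  seg 7: up by d2 = 11 → (-529/24, 387/8)
  seg 8: right by d5 = -38 → (-1441/24, 387/8)
  seg 9: right by d3 = 17/3 → (-435/8, 387/8)
  seg 10: right by d4 = 1/2 → (-431/8, 387/8)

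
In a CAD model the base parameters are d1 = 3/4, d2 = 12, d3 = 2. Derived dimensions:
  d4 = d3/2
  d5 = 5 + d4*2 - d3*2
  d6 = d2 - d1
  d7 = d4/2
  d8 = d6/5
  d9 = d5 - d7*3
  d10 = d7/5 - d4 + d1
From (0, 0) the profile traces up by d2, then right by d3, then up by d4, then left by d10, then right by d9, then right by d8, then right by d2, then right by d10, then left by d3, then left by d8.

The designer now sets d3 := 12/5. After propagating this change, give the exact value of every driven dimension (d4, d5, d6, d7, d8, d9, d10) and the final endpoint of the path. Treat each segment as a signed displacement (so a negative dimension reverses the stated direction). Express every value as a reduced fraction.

d4 = 6/5
d5 = 13/5
d6 = 45/4
d7 = 3/5
d8 = 9/4
d9 = 4/5
d10 = -33/100
endpoint = (64/5, 66/5)

Apply edit: d3 := 12/5
  d4 = d3/2 = 6/5
  d5 = 5 + d4*2 - d3*2 = 13/5
  d6 = d2 - d1 = 45/4
  d7 = d4/2 = 3/5
  d8 = d6/5 = 9/4
  d9 = d5 - d7*3 = 4/5
  d10 = d7/5 - d4 + d1 = -33/100
Walk from origin (0, 0):
  seg 1: up by d2 = 12 → (0, 12)
  seg 2: right by d3 = 12/5 → (12/5, 12)
  seg 3: up by d4 = 6/5 → (12/5, 66/5)
  seg 4: left by d10 = -33/100 → (273/100, 66/5)
  seg 5: right by d9 = 4/5 → (353/100, 66/5)
  seg 6: right by d8 = 9/4 → (289/50, 66/5)
  seg 7: right by d2 = 12 → (889/50, 66/5)
  seg 8: right by d10 = -33/100 → (349/20, 66/5)
  seg 9: left by d3 = 12/5 → (301/20, 66/5)
  seg 10: left by d8 = 9/4 → (64/5, 66/5)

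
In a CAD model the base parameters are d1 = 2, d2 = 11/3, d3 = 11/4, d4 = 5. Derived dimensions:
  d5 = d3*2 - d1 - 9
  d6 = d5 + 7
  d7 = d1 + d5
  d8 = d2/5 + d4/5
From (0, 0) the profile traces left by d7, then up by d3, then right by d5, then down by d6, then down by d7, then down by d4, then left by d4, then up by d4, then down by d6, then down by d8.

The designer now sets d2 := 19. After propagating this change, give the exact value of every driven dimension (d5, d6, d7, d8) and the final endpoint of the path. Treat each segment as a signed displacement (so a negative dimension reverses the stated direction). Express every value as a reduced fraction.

Apply edit: d2 := 19
  d5 = d3*2 - d1 - 9 = -11/2
  d6 = d5 + 7 = 3/2
  d7 = d1 + d5 = -7/2
  d8 = d2/5 + d4/5 = 24/5
Walk from origin (0, 0):
  seg 1: left by d7 = -7/2 → (7/2, 0)
  seg 2: up by d3 = 11/4 → (7/2, 11/4)
  seg 3: right by d5 = -11/2 → (-2, 11/4)
  seg 4: down by d6 = 3/2 → (-2, 5/4)
  seg 5: down by d7 = -7/2 → (-2, 19/4)
  seg 6: down by d4 = 5 → (-2, -1/4)
  seg 7: left by d4 = 5 → (-7, -1/4)
  seg 8: up by d4 = 5 → (-7, 19/4)
  seg 9: down by d6 = 3/2 → (-7, 13/4)
  seg 10: down by d8 = 24/5 → (-7, -31/20)

d5 = -11/2
d6 = 3/2
d7 = -7/2
d8 = 24/5
endpoint = (-7, -31/20)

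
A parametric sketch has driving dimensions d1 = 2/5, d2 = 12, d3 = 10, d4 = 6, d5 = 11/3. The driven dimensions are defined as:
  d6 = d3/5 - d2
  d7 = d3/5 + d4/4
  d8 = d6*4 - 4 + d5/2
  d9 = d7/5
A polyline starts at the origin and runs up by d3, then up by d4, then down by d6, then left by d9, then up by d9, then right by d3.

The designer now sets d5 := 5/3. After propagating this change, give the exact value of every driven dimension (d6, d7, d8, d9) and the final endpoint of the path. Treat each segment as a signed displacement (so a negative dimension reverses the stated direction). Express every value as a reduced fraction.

Apply edit: d5 := 5/3
  d6 = d3/5 - d2 = -10
  d7 = d3/5 + d4/4 = 7/2
  d8 = d6*4 - 4 + d5/2 = -259/6
  d9 = d7/5 = 7/10
Walk from origin (0, 0):
  seg 1: up by d3 = 10 → (0, 10)
  seg 2: up by d4 = 6 → (0, 16)
  seg 3: down by d6 = -10 → (0, 26)
  seg 4: left by d9 = 7/10 → (-7/10, 26)
  seg 5: up by d9 = 7/10 → (-7/10, 267/10)
  seg 6: right by d3 = 10 → (93/10, 267/10)

d6 = -10
d7 = 7/2
d8 = -259/6
d9 = 7/10
endpoint = (93/10, 267/10)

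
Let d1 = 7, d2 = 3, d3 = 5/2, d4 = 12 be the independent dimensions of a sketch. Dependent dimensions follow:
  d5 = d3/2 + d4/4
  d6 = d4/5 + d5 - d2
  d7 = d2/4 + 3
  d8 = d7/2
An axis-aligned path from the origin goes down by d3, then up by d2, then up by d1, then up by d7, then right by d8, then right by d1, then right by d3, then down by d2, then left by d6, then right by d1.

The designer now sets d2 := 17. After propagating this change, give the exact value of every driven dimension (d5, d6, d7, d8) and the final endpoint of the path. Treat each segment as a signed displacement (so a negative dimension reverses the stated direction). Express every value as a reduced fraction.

d5 = 17/4
d6 = -207/20
d7 = 29/4
d8 = 29/8
endpoint = (1219/40, 47/4)

Apply edit: d2 := 17
  d5 = d3/2 + d4/4 = 17/4
  d6 = d4/5 + d5 - d2 = -207/20
  d7 = d2/4 + 3 = 29/4
  d8 = d7/2 = 29/8
Walk from origin (0, 0):
  seg 1: down by d3 = 5/2 → (0, -5/2)
  seg 2: up by d2 = 17 → (0, 29/2)
  seg 3: up by d1 = 7 → (0, 43/2)
  seg 4: up by d7 = 29/4 → (0, 115/4)
  seg 5: right by d8 = 29/8 → (29/8, 115/4)
  seg 6: right by d1 = 7 → (85/8, 115/4)
  seg 7: right by d3 = 5/2 → (105/8, 115/4)
  seg 8: down by d2 = 17 → (105/8, 47/4)
  seg 9: left by d6 = -207/20 → (939/40, 47/4)
  seg 10: right by d1 = 7 → (1219/40, 47/4)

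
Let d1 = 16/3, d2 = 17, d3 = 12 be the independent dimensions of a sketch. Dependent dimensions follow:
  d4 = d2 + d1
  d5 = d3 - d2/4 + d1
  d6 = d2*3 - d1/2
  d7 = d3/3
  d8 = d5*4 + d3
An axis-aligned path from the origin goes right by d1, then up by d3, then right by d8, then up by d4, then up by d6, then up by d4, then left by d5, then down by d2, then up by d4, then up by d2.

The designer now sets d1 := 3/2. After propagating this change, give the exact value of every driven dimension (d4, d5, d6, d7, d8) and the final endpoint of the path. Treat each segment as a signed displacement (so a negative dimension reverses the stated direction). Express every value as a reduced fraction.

Apply edit: d1 := 3/2
  d4 = d2 + d1 = 37/2
  d5 = d3 - d2/4 + d1 = 37/4
  d6 = d2*3 - d1/2 = 201/4
  d7 = d3/3 = 4
  d8 = d5*4 + d3 = 49
Walk from origin (0, 0):
  seg 1: right by d1 = 3/2 → (3/2, 0)
  seg 2: up by d3 = 12 → (3/2, 12)
  seg 3: right by d8 = 49 → (101/2, 12)
  seg 4: up by d4 = 37/2 → (101/2, 61/2)
  seg 5: up by d6 = 201/4 → (101/2, 323/4)
  seg 6: up by d4 = 37/2 → (101/2, 397/4)
  seg 7: left by d5 = 37/4 → (165/4, 397/4)
  seg 8: down by d2 = 17 → (165/4, 329/4)
  seg 9: up by d4 = 37/2 → (165/4, 403/4)
  seg 10: up by d2 = 17 → (165/4, 471/4)

d4 = 37/2
d5 = 37/4
d6 = 201/4
d7 = 4
d8 = 49
endpoint = (165/4, 471/4)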